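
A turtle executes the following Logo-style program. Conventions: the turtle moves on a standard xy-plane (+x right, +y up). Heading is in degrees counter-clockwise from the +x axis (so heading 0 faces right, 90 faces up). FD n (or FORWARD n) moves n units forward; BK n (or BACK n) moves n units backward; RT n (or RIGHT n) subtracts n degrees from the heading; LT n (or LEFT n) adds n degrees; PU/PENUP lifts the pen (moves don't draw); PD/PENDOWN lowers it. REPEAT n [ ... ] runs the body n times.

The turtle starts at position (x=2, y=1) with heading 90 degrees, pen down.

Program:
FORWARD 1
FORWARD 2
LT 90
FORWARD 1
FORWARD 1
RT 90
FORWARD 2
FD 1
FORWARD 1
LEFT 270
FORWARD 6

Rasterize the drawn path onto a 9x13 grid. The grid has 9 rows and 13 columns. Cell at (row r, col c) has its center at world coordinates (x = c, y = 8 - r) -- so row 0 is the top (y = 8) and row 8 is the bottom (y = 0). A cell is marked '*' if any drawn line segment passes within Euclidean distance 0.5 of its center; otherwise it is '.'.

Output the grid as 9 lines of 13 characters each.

Segment 0: (2,1) -> (2,2)
Segment 1: (2,2) -> (2,4)
Segment 2: (2,4) -> (1,4)
Segment 3: (1,4) -> (0,4)
Segment 4: (0,4) -> (0,6)
Segment 5: (0,6) -> (0,7)
Segment 6: (0,7) -> (0,8)
Segment 7: (0,8) -> (6,8)

Answer: *******......
*............
*............
*............
***..........
..*..........
..*..........
..*..........
.............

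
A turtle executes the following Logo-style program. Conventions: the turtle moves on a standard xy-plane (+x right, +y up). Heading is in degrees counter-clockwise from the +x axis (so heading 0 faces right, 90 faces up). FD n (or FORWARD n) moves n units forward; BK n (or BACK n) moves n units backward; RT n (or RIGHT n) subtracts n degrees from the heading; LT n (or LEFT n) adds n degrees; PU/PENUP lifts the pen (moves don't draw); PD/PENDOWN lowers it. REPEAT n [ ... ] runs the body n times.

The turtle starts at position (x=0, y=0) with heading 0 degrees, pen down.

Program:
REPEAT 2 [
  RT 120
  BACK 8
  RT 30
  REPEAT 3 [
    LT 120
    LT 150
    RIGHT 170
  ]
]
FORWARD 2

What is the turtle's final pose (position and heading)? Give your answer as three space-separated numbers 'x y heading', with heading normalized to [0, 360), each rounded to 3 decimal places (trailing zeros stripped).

Executing turtle program step by step:
Start: pos=(0,0), heading=0, pen down
REPEAT 2 [
  -- iteration 1/2 --
  RT 120: heading 0 -> 240
  BK 8: (0,0) -> (4,6.928) [heading=240, draw]
  RT 30: heading 240 -> 210
  REPEAT 3 [
    -- iteration 1/3 --
    LT 120: heading 210 -> 330
    LT 150: heading 330 -> 120
    RT 170: heading 120 -> 310
    -- iteration 2/3 --
    LT 120: heading 310 -> 70
    LT 150: heading 70 -> 220
    RT 170: heading 220 -> 50
    -- iteration 3/3 --
    LT 120: heading 50 -> 170
    LT 150: heading 170 -> 320
    RT 170: heading 320 -> 150
  ]
  -- iteration 2/2 --
  RT 120: heading 150 -> 30
  BK 8: (4,6.928) -> (-2.928,2.928) [heading=30, draw]
  RT 30: heading 30 -> 0
  REPEAT 3 [
    -- iteration 1/3 --
    LT 120: heading 0 -> 120
    LT 150: heading 120 -> 270
    RT 170: heading 270 -> 100
    -- iteration 2/3 --
    LT 120: heading 100 -> 220
    LT 150: heading 220 -> 10
    RT 170: heading 10 -> 200
    -- iteration 3/3 --
    LT 120: heading 200 -> 320
    LT 150: heading 320 -> 110
    RT 170: heading 110 -> 300
  ]
]
FD 2: (-2.928,2.928) -> (-1.928,1.196) [heading=300, draw]
Final: pos=(-1.928,1.196), heading=300, 3 segment(s) drawn

Answer: -1.928 1.196 300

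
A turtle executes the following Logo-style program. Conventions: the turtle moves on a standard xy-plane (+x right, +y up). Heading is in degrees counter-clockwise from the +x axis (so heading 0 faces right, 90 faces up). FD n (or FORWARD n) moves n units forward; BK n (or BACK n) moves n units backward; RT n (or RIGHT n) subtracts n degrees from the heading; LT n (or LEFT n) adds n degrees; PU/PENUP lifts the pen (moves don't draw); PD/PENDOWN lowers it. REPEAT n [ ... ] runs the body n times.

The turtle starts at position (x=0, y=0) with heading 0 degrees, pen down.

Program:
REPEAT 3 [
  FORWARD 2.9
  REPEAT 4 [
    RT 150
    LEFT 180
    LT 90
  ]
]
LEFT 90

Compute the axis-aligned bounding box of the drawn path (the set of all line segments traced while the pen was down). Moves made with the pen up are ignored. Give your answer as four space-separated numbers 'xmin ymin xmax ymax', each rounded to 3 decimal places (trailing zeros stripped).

Executing turtle program step by step:
Start: pos=(0,0), heading=0, pen down
REPEAT 3 [
  -- iteration 1/3 --
  FD 2.9: (0,0) -> (2.9,0) [heading=0, draw]
  REPEAT 4 [
    -- iteration 1/4 --
    RT 150: heading 0 -> 210
    LT 180: heading 210 -> 30
    LT 90: heading 30 -> 120
    -- iteration 2/4 --
    RT 150: heading 120 -> 330
    LT 180: heading 330 -> 150
    LT 90: heading 150 -> 240
    -- iteration 3/4 --
    RT 150: heading 240 -> 90
    LT 180: heading 90 -> 270
    LT 90: heading 270 -> 0
    -- iteration 4/4 --
    RT 150: heading 0 -> 210
    LT 180: heading 210 -> 30
    LT 90: heading 30 -> 120
  ]
  -- iteration 2/3 --
  FD 2.9: (2.9,0) -> (1.45,2.511) [heading=120, draw]
  REPEAT 4 [
    -- iteration 1/4 --
    RT 150: heading 120 -> 330
    LT 180: heading 330 -> 150
    LT 90: heading 150 -> 240
    -- iteration 2/4 --
    RT 150: heading 240 -> 90
    LT 180: heading 90 -> 270
    LT 90: heading 270 -> 0
    -- iteration 3/4 --
    RT 150: heading 0 -> 210
    LT 180: heading 210 -> 30
    LT 90: heading 30 -> 120
    -- iteration 4/4 --
    RT 150: heading 120 -> 330
    LT 180: heading 330 -> 150
    LT 90: heading 150 -> 240
  ]
  -- iteration 3/3 --
  FD 2.9: (1.45,2.511) -> (0,0) [heading=240, draw]
  REPEAT 4 [
    -- iteration 1/4 --
    RT 150: heading 240 -> 90
    LT 180: heading 90 -> 270
    LT 90: heading 270 -> 0
    -- iteration 2/4 --
    RT 150: heading 0 -> 210
    LT 180: heading 210 -> 30
    LT 90: heading 30 -> 120
    -- iteration 3/4 --
    RT 150: heading 120 -> 330
    LT 180: heading 330 -> 150
    LT 90: heading 150 -> 240
    -- iteration 4/4 --
    RT 150: heading 240 -> 90
    LT 180: heading 90 -> 270
    LT 90: heading 270 -> 0
  ]
]
LT 90: heading 0 -> 90
Final: pos=(0,0), heading=90, 3 segment(s) drawn

Segment endpoints: x in {0, 0, 1.45, 2.9}, y in {0, 0, 2.511}
xmin=0, ymin=0, xmax=2.9, ymax=2.511

Answer: 0 0 2.9 2.511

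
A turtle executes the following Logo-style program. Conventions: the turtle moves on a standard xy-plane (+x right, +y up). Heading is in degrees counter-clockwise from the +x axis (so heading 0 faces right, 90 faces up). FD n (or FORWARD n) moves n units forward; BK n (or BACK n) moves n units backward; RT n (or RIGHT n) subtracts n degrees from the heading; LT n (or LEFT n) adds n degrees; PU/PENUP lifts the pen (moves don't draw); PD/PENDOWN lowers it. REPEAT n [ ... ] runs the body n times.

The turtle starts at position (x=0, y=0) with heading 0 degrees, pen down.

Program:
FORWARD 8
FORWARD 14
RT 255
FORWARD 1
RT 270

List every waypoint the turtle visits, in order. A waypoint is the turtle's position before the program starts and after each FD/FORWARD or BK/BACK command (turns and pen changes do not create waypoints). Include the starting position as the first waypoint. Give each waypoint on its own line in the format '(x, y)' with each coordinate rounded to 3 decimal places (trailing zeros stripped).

Answer: (0, 0)
(8, 0)
(22, 0)
(21.741, 0.966)

Derivation:
Executing turtle program step by step:
Start: pos=(0,0), heading=0, pen down
FD 8: (0,0) -> (8,0) [heading=0, draw]
FD 14: (8,0) -> (22,0) [heading=0, draw]
RT 255: heading 0 -> 105
FD 1: (22,0) -> (21.741,0.966) [heading=105, draw]
RT 270: heading 105 -> 195
Final: pos=(21.741,0.966), heading=195, 3 segment(s) drawn
Waypoints (4 total):
(0, 0)
(8, 0)
(22, 0)
(21.741, 0.966)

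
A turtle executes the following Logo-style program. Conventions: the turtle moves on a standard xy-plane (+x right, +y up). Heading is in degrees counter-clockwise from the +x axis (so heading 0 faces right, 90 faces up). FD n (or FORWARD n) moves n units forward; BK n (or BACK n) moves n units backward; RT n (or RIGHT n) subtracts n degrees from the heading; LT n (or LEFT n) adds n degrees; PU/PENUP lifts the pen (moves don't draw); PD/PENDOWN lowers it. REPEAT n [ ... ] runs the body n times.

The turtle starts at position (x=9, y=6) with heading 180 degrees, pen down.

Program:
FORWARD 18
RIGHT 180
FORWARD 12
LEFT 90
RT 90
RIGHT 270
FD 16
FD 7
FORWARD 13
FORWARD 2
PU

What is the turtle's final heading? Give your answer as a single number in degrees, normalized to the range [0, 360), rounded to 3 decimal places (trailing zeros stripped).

Executing turtle program step by step:
Start: pos=(9,6), heading=180, pen down
FD 18: (9,6) -> (-9,6) [heading=180, draw]
RT 180: heading 180 -> 0
FD 12: (-9,6) -> (3,6) [heading=0, draw]
LT 90: heading 0 -> 90
RT 90: heading 90 -> 0
RT 270: heading 0 -> 90
FD 16: (3,6) -> (3,22) [heading=90, draw]
FD 7: (3,22) -> (3,29) [heading=90, draw]
FD 13: (3,29) -> (3,42) [heading=90, draw]
FD 2: (3,42) -> (3,44) [heading=90, draw]
PU: pen up
Final: pos=(3,44), heading=90, 6 segment(s) drawn

Answer: 90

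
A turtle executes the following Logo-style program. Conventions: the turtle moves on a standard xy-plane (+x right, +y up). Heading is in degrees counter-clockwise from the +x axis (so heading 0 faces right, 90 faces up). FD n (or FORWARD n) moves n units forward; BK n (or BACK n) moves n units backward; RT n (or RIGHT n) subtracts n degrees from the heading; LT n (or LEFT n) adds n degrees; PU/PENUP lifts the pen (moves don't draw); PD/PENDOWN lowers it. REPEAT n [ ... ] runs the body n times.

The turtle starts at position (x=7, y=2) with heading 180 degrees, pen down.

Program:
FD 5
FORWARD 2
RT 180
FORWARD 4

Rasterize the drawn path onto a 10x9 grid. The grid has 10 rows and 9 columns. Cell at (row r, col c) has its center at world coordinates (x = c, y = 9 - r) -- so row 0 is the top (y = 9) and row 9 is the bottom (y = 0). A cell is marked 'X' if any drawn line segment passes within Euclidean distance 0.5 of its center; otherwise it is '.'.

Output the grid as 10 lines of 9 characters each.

Answer: .........
.........
.........
.........
.........
.........
.........
XXXXXXXX.
.........
.........

Derivation:
Segment 0: (7,2) -> (2,2)
Segment 1: (2,2) -> (0,2)
Segment 2: (0,2) -> (4,2)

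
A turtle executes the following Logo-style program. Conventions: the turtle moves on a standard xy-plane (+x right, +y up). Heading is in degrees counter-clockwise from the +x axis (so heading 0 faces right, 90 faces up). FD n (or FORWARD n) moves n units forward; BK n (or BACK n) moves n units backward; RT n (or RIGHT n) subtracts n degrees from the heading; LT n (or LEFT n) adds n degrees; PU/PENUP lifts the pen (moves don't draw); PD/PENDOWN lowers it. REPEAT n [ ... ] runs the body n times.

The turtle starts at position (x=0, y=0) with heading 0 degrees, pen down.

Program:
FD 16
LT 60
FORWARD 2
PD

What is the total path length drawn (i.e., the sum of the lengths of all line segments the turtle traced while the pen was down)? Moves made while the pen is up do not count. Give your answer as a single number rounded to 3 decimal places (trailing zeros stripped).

Answer: 18

Derivation:
Executing turtle program step by step:
Start: pos=(0,0), heading=0, pen down
FD 16: (0,0) -> (16,0) [heading=0, draw]
LT 60: heading 0 -> 60
FD 2: (16,0) -> (17,1.732) [heading=60, draw]
PD: pen down
Final: pos=(17,1.732), heading=60, 2 segment(s) drawn

Segment lengths:
  seg 1: (0,0) -> (16,0), length = 16
  seg 2: (16,0) -> (17,1.732), length = 2
Total = 18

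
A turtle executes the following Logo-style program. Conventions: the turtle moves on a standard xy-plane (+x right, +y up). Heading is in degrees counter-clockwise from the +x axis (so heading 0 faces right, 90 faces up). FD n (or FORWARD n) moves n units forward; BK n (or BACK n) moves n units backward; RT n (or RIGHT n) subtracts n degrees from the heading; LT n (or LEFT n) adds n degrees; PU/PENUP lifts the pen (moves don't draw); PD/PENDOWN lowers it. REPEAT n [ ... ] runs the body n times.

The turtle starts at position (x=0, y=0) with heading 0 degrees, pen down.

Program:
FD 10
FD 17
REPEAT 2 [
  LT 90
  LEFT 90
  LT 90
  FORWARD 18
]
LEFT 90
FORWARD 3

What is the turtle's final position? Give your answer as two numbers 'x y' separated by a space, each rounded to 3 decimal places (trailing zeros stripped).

Answer: 9 -21

Derivation:
Executing turtle program step by step:
Start: pos=(0,0), heading=0, pen down
FD 10: (0,0) -> (10,0) [heading=0, draw]
FD 17: (10,0) -> (27,0) [heading=0, draw]
REPEAT 2 [
  -- iteration 1/2 --
  LT 90: heading 0 -> 90
  LT 90: heading 90 -> 180
  LT 90: heading 180 -> 270
  FD 18: (27,0) -> (27,-18) [heading=270, draw]
  -- iteration 2/2 --
  LT 90: heading 270 -> 0
  LT 90: heading 0 -> 90
  LT 90: heading 90 -> 180
  FD 18: (27,-18) -> (9,-18) [heading=180, draw]
]
LT 90: heading 180 -> 270
FD 3: (9,-18) -> (9,-21) [heading=270, draw]
Final: pos=(9,-21), heading=270, 5 segment(s) drawn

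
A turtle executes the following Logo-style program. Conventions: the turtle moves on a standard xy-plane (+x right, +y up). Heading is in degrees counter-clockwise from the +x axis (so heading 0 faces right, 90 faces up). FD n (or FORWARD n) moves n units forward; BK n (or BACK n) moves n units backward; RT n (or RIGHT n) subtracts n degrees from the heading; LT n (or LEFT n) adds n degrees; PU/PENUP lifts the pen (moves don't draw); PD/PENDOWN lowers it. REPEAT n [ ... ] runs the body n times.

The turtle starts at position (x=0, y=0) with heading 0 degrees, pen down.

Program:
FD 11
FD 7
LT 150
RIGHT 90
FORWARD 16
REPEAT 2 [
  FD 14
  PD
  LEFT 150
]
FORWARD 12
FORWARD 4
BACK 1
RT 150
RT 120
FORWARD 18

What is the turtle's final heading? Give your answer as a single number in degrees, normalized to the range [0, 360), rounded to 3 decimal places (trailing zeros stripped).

Executing turtle program step by step:
Start: pos=(0,0), heading=0, pen down
FD 11: (0,0) -> (11,0) [heading=0, draw]
FD 7: (11,0) -> (18,0) [heading=0, draw]
LT 150: heading 0 -> 150
RT 90: heading 150 -> 60
FD 16: (18,0) -> (26,13.856) [heading=60, draw]
REPEAT 2 [
  -- iteration 1/2 --
  FD 14: (26,13.856) -> (33,25.981) [heading=60, draw]
  PD: pen down
  LT 150: heading 60 -> 210
  -- iteration 2/2 --
  FD 14: (33,25.981) -> (20.876,18.981) [heading=210, draw]
  PD: pen down
  LT 150: heading 210 -> 0
]
FD 12: (20.876,18.981) -> (32.876,18.981) [heading=0, draw]
FD 4: (32.876,18.981) -> (36.876,18.981) [heading=0, draw]
BK 1: (36.876,18.981) -> (35.876,18.981) [heading=0, draw]
RT 150: heading 0 -> 210
RT 120: heading 210 -> 90
FD 18: (35.876,18.981) -> (35.876,36.981) [heading=90, draw]
Final: pos=(35.876,36.981), heading=90, 9 segment(s) drawn

Answer: 90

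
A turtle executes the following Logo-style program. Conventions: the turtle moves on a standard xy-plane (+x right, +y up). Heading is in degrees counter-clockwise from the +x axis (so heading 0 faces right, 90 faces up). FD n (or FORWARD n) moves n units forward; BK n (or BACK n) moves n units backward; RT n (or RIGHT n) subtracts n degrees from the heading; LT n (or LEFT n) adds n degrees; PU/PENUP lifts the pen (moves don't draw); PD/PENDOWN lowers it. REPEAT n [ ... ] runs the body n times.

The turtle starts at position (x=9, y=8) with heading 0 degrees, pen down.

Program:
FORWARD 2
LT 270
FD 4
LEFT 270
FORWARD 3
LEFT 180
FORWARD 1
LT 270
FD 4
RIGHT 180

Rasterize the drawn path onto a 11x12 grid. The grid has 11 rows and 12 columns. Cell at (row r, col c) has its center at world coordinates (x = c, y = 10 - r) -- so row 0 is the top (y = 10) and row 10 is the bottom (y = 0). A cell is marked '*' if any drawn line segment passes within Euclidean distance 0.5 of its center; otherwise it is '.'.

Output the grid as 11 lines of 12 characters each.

Answer: ............
............
.........***
...........*
...........*
...........*
........****
.........*..
.........*..
.........*..
.........*..

Derivation:
Segment 0: (9,8) -> (11,8)
Segment 1: (11,8) -> (11,4)
Segment 2: (11,4) -> (8,4)
Segment 3: (8,4) -> (9,4)
Segment 4: (9,4) -> (9,0)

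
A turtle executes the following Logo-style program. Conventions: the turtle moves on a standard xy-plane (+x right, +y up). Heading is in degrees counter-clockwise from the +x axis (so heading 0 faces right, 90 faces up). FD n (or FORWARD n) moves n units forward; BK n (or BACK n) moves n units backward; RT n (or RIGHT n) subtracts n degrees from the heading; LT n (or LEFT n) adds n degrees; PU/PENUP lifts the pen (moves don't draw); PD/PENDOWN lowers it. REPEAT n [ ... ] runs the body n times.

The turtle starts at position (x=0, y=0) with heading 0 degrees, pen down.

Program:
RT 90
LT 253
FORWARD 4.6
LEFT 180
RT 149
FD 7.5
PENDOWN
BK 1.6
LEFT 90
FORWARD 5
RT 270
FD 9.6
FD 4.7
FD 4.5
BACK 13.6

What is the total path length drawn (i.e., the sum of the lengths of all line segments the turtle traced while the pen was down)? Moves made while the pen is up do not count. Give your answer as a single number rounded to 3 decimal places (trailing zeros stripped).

Executing turtle program step by step:
Start: pos=(0,0), heading=0, pen down
RT 90: heading 0 -> 270
LT 253: heading 270 -> 163
FD 4.6: (0,0) -> (-4.399,1.345) [heading=163, draw]
LT 180: heading 163 -> 343
RT 149: heading 343 -> 194
FD 7.5: (-4.399,1.345) -> (-11.676,-0.47) [heading=194, draw]
PD: pen down
BK 1.6: (-11.676,-0.47) -> (-10.124,-0.082) [heading=194, draw]
LT 90: heading 194 -> 284
FD 5: (-10.124,-0.082) -> (-8.914,-4.934) [heading=284, draw]
RT 270: heading 284 -> 14
FD 9.6: (-8.914,-4.934) -> (0.401,-2.611) [heading=14, draw]
FD 4.7: (0.401,-2.611) -> (4.961,-1.474) [heading=14, draw]
FD 4.5: (4.961,-1.474) -> (9.327,-0.386) [heading=14, draw]
BK 13.6: (9.327,-0.386) -> (-3.869,-3.676) [heading=14, draw]
Final: pos=(-3.869,-3.676), heading=14, 8 segment(s) drawn

Segment lengths:
  seg 1: (0,0) -> (-4.399,1.345), length = 4.6
  seg 2: (-4.399,1.345) -> (-11.676,-0.47), length = 7.5
  seg 3: (-11.676,-0.47) -> (-10.124,-0.082), length = 1.6
  seg 4: (-10.124,-0.082) -> (-8.914,-4.934), length = 5
  seg 5: (-8.914,-4.934) -> (0.401,-2.611), length = 9.6
  seg 6: (0.401,-2.611) -> (4.961,-1.474), length = 4.7
  seg 7: (4.961,-1.474) -> (9.327,-0.386), length = 4.5
  seg 8: (9.327,-0.386) -> (-3.869,-3.676), length = 13.6
Total = 51.1

Answer: 51.1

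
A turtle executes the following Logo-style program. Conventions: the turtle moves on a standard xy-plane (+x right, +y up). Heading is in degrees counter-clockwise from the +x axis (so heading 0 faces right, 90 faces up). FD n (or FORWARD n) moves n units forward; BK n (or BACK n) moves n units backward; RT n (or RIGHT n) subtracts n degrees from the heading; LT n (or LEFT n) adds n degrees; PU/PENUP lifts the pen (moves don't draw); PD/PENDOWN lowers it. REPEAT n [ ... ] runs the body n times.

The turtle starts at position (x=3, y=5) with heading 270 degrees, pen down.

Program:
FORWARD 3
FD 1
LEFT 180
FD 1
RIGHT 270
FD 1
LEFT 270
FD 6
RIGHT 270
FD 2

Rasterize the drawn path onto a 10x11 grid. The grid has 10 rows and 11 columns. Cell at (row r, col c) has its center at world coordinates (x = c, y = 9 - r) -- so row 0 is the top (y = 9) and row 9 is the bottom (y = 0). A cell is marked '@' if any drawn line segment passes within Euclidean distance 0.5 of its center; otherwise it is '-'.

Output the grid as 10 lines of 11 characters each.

Segment 0: (3,5) -> (3,2)
Segment 1: (3,2) -> (3,1)
Segment 2: (3,1) -> (3,2)
Segment 3: (3,2) -> (2,2)
Segment 4: (2,2) -> (2,8)
Segment 5: (2,8) -> (0,8)

Answer: -----------
@@@--------
--@--------
--@--------
--@@-------
--@@-------
--@@-------
--@@-------
---@-------
-----------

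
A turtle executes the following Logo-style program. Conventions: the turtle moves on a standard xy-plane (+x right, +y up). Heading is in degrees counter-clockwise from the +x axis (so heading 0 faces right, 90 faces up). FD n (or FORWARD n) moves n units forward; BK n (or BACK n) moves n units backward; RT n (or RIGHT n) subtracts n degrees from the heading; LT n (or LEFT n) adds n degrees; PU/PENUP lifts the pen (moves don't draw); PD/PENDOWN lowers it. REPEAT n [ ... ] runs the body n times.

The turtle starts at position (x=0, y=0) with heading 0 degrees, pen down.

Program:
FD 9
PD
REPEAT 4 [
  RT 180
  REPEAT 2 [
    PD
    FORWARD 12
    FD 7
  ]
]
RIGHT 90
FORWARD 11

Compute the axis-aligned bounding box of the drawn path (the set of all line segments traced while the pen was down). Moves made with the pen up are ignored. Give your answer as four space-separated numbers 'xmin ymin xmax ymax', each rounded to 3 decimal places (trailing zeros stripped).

Answer: -29 -11 9 0

Derivation:
Executing turtle program step by step:
Start: pos=(0,0), heading=0, pen down
FD 9: (0,0) -> (9,0) [heading=0, draw]
PD: pen down
REPEAT 4 [
  -- iteration 1/4 --
  RT 180: heading 0 -> 180
  REPEAT 2 [
    -- iteration 1/2 --
    PD: pen down
    FD 12: (9,0) -> (-3,0) [heading=180, draw]
    FD 7: (-3,0) -> (-10,0) [heading=180, draw]
    -- iteration 2/2 --
    PD: pen down
    FD 12: (-10,0) -> (-22,0) [heading=180, draw]
    FD 7: (-22,0) -> (-29,0) [heading=180, draw]
  ]
  -- iteration 2/4 --
  RT 180: heading 180 -> 0
  REPEAT 2 [
    -- iteration 1/2 --
    PD: pen down
    FD 12: (-29,0) -> (-17,0) [heading=0, draw]
    FD 7: (-17,0) -> (-10,0) [heading=0, draw]
    -- iteration 2/2 --
    PD: pen down
    FD 12: (-10,0) -> (2,0) [heading=0, draw]
    FD 7: (2,0) -> (9,0) [heading=0, draw]
  ]
  -- iteration 3/4 --
  RT 180: heading 0 -> 180
  REPEAT 2 [
    -- iteration 1/2 --
    PD: pen down
    FD 12: (9,0) -> (-3,0) [heading=180, draw]
    FD 7: (-3,0) -> (-10,0) [heading=180, draw]
    -- iteration 2/2 --
    PD: pen down
    FD 12: (-10,0) -> (-22,0) [heading=180, draw]
    FD 7: (-22,0) -> (-29,0) [heading=180, draw]
  ]
  -- iteration 4/4 --
  RT 180: heading 180 -> 0
  REPEAT 2 [
    -- iteration 1/2 --
    PD: pen down
    FD 12: (-29,0) -> (-17,0) [heading=0, draw]
    FD 7: (-17,0) -> (-10,0) [heading=0, draw]
    -- iteration 2/2 --
    PD: pen down
    FD 12: (-10,0) -> (2,0) [heading=0, draw]
    FD 7: (2,0) -> (9,0) [heading=0, draw]
  ]
]
RT 90: heading 0 -> 270
FD 11: (9,0) -> (9,-11) [heading=270, draw]
Final: pos=(9,-11), heading=270, 18 segment(s) drawn

Segment endpoints: x in {-29, -22, -17, -10, -3, 0, 2, 9, 9}, y in {-11, 0, 0, 0, 0, 0, 0, 0, 0, 0, 0, 0, 0, 0, 0, 0}
xmin=-29, ymin=-11, xmax=9, ymax=0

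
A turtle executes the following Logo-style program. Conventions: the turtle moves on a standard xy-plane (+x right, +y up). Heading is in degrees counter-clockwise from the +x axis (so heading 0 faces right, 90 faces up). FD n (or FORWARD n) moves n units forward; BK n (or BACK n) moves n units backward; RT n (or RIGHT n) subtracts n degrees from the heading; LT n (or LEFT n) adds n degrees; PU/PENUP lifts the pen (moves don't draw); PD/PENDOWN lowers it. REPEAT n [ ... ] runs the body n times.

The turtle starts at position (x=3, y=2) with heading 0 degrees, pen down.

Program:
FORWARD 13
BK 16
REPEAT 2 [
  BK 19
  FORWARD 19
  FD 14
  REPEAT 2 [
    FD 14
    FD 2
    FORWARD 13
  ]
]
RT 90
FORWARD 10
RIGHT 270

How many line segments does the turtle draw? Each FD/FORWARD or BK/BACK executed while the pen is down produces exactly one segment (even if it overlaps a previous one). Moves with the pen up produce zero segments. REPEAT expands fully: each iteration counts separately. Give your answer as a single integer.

Executing turtle program step by step:
Start: pos=(3,2), heading=0, pen down
FD 13: (3,2) -> (16,2) [heading=0, draw]
BK 16: (16,2) -> (0,2) [heading=0, draw]
REPEAT 2 [
  -- iteration 1/2 --
  BK 19: (0,2) -> (-19,2) [heading=0, draw]
  FD 19: (-19,2) -> (0,2) [heading=0, draw]
  FD 14: (0,2) -> (14,2) [heading=0, draw]
  REPEAT 2 [
    -- iteration 1/2 --
    FD 14: (14,2) -> (28,2) [heading=0, draw]
    FD 2: (28,2) -> (30,2) [heading=0, draw]
    FD 13: (30,2) -> (43,2) [heading=0, draw]
    -- iteration 2/2 --
    FD 14: (43,2) -> (57,2) [heading=0, draw]
    FD 2: (57,2) -> (59,2) [heading=0, draw]
    FD 13: (59,2) -> (72,2) [heading=0, draw]
  ]
  -- iteration 2/2 --
  BK 19: (72,2) -> (53,2) [heading=0, draw]
  FD 19: (53,2) -> (72,2) [heading=0, draw]
  FD 14: (72,2) -> (86,2) [heading=0, draw]
  REPEAT 2 [
    -- iteration 1/2 --
    FD 14: (86,2) -> (100,2) [heading=0, draw]
    FD 2: (100,2) -> (102,2) [heading=0, draw]
    FD 13: (102,2) -> (115,2) [heading=0, draw]
    -- iteration 2/2 --
    FD 14: (115,2) -> (129,2) [heading=0, draw]
    FD 2: (129,2) -> (131,2) [heading=0, draw]
    FD 13: (131,2) -> (144,2) [heading=0, draw]
  ]
]
RT 90: heading 0 -> 270
FD 10: (144,2) -> (144,-8) [heading=270, draw]
RT 270: heading 270 -> 0
Final: pos=(144,-8), heading=0, 21 segment(s) drawn
Segments drawn: 21

Answer: 21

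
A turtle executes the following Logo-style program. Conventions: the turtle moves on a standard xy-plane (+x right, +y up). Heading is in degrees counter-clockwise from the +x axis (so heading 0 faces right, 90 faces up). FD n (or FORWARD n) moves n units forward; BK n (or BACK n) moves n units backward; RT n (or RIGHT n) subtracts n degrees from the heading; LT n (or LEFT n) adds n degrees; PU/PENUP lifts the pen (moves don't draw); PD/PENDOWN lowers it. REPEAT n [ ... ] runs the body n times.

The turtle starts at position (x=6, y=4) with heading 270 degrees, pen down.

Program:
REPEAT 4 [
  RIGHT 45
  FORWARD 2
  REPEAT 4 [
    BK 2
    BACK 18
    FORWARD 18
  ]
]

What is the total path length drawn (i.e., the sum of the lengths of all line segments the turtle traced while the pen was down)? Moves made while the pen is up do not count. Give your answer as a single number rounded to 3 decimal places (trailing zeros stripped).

Answer: 616

Derivation:
Executing turtle program step by step:
Start: pos=(6,4), heading=270, pen down
REPEAT 4 [
  -- iteration 1/4 --
  RT 45: heading 270 -> 225
  FD 2: (6,4) -> (4.586,2.586) [heading=225, draw]
  REPEAT 4 [
    -- iteration 1/4 --
    BK 2: (4.586,2.586) -> (6,4) [heading=225, draw]
    BK 18: (6,4) -> (18.728,16.728) [heading=225, draw]
    FD 18: (18.728,16.728) -> (6,4) [heading=225, draw]
    -- iteration 2/4 --
    BK 2: (6,4) -> (7.414,5.414) [heading=225, draw]
    BK 18: (7.414,5.414) -> (20.142,18.142) [heading=225, draw]
    FD 18: (20.142,18.142) -> (7.414,5.414) [heading=225, draw]
    -- iteration 3/4 --
    BK 2: (7.414,5.414) -> (8.828,6.828) [heading=225, draw]
    BK 18: (8.828,6.828) -> (21.556,19.556) [heading=225, draw]
    FD 18: (21.556,19.556) -> (8.828,6.828) [heading=225, draw]
    -- iteration 4/4 --
    BK 2: (8.828,6.828) -> (10.243,8.243) [heading=225, draw]
    BK 18: (10.243,8.243) -> (22.971,20.971) [heading=225, draw]
    FD 18: (22.971,20.971) -> (10.243,8.243) [heading=225, draw]
  ]
  -- iteration 2/4 --
  RT 45: heading 225 -> 180
  FD 2: (10.243,8.243) -> (8.243,8.243) [heading=180, draw]
  REPEAT 4 [
    -- iteration 1/4 --
    BK 2: (8.243,8.243) -> (10.243,8.243) [heading=180, draw]
    BK 18: (10.243,8.243) -> (28.243,8.243) [heading=180, draw]
    FD 18: (28.243,8.243) -> (10.243,8.243) [heading=180, draw]
    -- iteration 2/4 --
    BK 2: (10.243,8.243) -> (12.243,8.243) [heading=180, draw]
    BK 18: (12.243,8.243) -> (30.243,8.243) [heading=180, draw]
    FD 18: (30.243,8.243) -> (12.243,8.243) [heading=180, draw]
    -- iteration 3/4 --
    BK 2: (12.243,8.243) -> (14.243,8.243) [heading=180, draw]
    BK 18: (14.243,8.243) -> (32.243,8.243) [heading=180, draw]
    FD 18: (32.243,8.243) -> (14.243,8.243) [heading=180, draw]
    -- iteration 4/4 --
    BK 2: (14.243,8.243) -> (16.243,8.243) [heading=180, draw]
    BK 18: (16.243,8.243) -> (34.243,8.243) [heading=180, draw]
    FD 18: (34.243,8.243) -> (16.243,8.243) [heading=180, draw]
  ]
  -- iteration 3/4 --
  RT 45: heading 180 -> 135
  FD 2: (16.243,8.243) -> (14.828,9.657) [heading=135, draw]
  REPEAT 4 [
    -- iteration 1/4 --
    BK 2: (14.828,9.657) -> (16.243,8.243) [heading=135, draw]
    BK 18: (16.243,8.243) -> (28.971,-4.485) [heading=135, draw]
    FD 18: (28.971,-4.485) -> (16.243,8.243) [heading=135, draw]
    -- iteration 2/4 --
    BK 2: (16.243,8.243) -> (17.657,6.828) [heading=135, draw]
    BK 18: (17.657,6.828) -> (30.385,-5.899) [heading=135, draw]
    FD 18: (30.385,-5.899) -> (17.657,6.828) [heading=135, draw]
    -- iteration 3/4 --
    BK 2: (17.657,6.828) -> (19.071,5.414) [heading=135, draw]
    BK 18: (19.071,5.414) -> (31.799,-7.314) [heading=135, draw]
    FD 18: (31.799,-7.314) -> (19.071,5.414) [heading=135, draw]
    -- iteration 4/4 --
    BK 2: (19.071,5.414) -> (20.485,4) [heading=135, draw]
    BK 18: (20.485,4) -> (33.213,-8.728) [heading=135, draw]
    FD 18: (33.213,-8.728) -> (20.485,4) [heading=135, draw]
  ]
  -- iteration 4/4 --
  RT 45: heading 135 -> 90
  FD 2: (20.485,4) -> (20.485,6) [heading=90, draw]
  REPEAT 4 [
    -- iteration 1/4 --
    BK 2: (20.485,6) -> (20.485,4) [heading=90, draw]
    BK 18: (20.485,4) -> (20.485,-14) [heading=90, draw]
    FD 18: (20.485,-14) -> (20.485,4) [heading=90, draw]
    -- iteration 2/4 --
    BK 2: (20.485,4) -> (20.485,2) [heading=90, draw]
    BK 18: (20.485,2) -> (20.485,-16) [heading=90, draw]
    FD 18: (20.485,-16) -> (20.485,2) [heading=90, draw]
    -- iteration 3/4 --
    BK 2: (20.485,2) -> (20.485,0) [heading=90, draw]
    BK 18: (20.485,0) -> (20.485,-18) [heading=90, draw]
    FD 18: (20.485,-18) -> (20.485,0) [heading=90, draw]
    -- iteration 4/4 --
    BK 2: (20.485,0) -> (20.485,-2) [heading=90, draw]
    BK 18: (20.485,-2) -> (20.485,-20) [heading=90, draw]
    FD 18: (20.485,-20) -> (20.485,-2) [heading=90, draw]
  ]
]
Final: pos=(20.485,-2), heading=90, 52 segment(s) drawn

Segment lengths:
  seg 1: (6,4) -> (4.586,2.586), length = 2
  seg 2: (4.586,2.586) -> (6,4), length = 2
  seg 3: (6,4) -> (18.728,16.728), length = 18
  seg 4: (18.728,16.728) -> (6,4), length = 18
  seg 5: (6,4) -> (7.414,5.414), length = 2
  seg 6: (7.414,5.414) -> (20.142,18.142), length = 18
  seg 7: (20.142,18.142) -> (7.414,5.414), length = 18
  seg 8: (7.414,5.414) -> (8.828,6.828), length = 2
  seg 9: (8.828,6.828) -> (21.556,19.556), length = 18
  seg 10: (21.556,19.556) -> (8.828,6.828), length = 18
  seg 11: (8.828,6.828) -> (10.243,8.243), length = 2
  seg 12: (10.243,8.243) -> (22.971,20.971), length = 18
  seg 13: (22.971,20.971) -> (10.243,8.243), length = 18
  seg 14: (10.243,8.243) -> (8.243,8.243), length = 2
  seg 15: (8.243,8.243) -> (10.243,8.243), length = 2
  seg 16: (10.243,8.243) -> (28.243,8.243), length = 18
  seg 17: (28.243,8.243) -> (10.243,8.243), length = 18
  seg 18: (10.243,8.243) -> (12.243,8.243), length = 2
  seg 19: (12.243,8.243) -> (30.243,8.243), length = 18
  seg 20: (30.243,8.243) -> (12.243,8.243), length = 18
  seg 21: (12.243,8.243) -> (14.243,8.243), length = 2
  seg 22: (14.243,8.243) -> (32.243,8.243), length = 18
  seg 23: (32.243,8.243) -> (14.243,8.243), length = 18
  seg 24: (14.243,8.243) -> (16.243,8.243), length = 2
  seg 25: (16.243,8.243) -> (34.243,8.243), length = 18
  seg 26: (34.243,8.243) -> (16.243,8.243), length = 18
  seg 27: (16.243,8.243) -> (14.828,9.657), length = 2
  seg 28: (14.828,9.657) -> (16.243,8.243), length = 2
  seg 29: (16.243,8.243) -> (28.971,-4.485), length = 18
  seg 30: (28.971,-4.485) -> (16.243,8.243), length = 18
  seg 31: (16.243,8.243) -> (17.657,6.828), length = 2
  seg 32: (17.657,6.828) -> (30.385,-5.899), length = 18
  seg 33: (30.385,-5.899) -> (17.657,6.828), length = 18
  seg 34: (17.657,6.828) -> (19.071,5.414), length = 2
  seg 35: (19.071,5.414) -> (31.799,-7.314), length = 18
  seg 36: (31.799,-7.314) -> (19.071,5.414), length = 18
  seg 37: (19.071,5.414) -> (20.485,4), length = 2
  seg 38: (20.485,4) -> (33.213,-8.728), length = 18
  seg 39: (33.213,-8.728) -> (20.485,4), length = 18
  seg 40: (20.485,4) -> (20.485,6), length = 2
  seg 41: (20.485,6) -> (20.485,4), length = 2
  seg 42: (20.485,4) -> (20.485,-14), length = 18
  seg 43: (20.485,-14) -> (20.485,4), length = 18
  seg 44: (20.485,4) -> (20.485,2), length = 2
  seg 45: (20.485,2) -> (20.485,-16), length = 18
  seg 46: (20.485,-16) -> (20.485,2), length = 18
  seg 47: (20.485,2) -> (20.485,0), length = 2
  seg 48: (20.485,0) -> (20.485,-18), length = 18
  seg 49: (20.485,-18) -> (20.485,0), length = 18
  seg 50: (20.485,0) -> (20.485,-2), length = 2
  seg 51: (20.485,-2) -> (20.485,-20), length = 18
  seg 52: (20.485,-20) -> (20.485,-2), length = 18
Total = 616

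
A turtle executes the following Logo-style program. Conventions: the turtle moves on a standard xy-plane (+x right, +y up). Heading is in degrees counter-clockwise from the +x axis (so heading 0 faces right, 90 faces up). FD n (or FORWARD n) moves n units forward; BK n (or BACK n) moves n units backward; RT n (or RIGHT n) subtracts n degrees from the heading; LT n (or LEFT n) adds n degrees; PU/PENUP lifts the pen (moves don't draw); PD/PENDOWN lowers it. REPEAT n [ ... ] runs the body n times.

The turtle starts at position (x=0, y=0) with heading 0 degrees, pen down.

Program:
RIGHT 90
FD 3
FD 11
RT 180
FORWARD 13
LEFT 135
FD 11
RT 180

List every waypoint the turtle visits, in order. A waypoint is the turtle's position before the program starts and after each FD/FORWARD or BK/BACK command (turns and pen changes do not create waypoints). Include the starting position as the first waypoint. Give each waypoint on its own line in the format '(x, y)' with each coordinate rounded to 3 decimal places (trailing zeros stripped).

Executing turtle program step by step:
Start: pos=(0,0), heading=0, pen down
RT 90: heading 0 -> 270
FD 3: (0,0) -> (0,-3) [heading=270, draw]
FD 11: (0,-3) -> (0,-14) [heading=270, draw]
RT 180: heading 270 -> 90
FD 13: (0,-14) -> (0,-1) [heading=90, draw]
LT 135: heading 90 -> 225
FD 11: (0,-1) -> (-7.778,-8.778) [heading=225, draw]
RT 180: heading 225 -> 45
Final: pos=(-7.778,-8.778), heading=45, 4 segment(s) drawn
Waypoints (5 total):
(0, 0)
(0, -3)
(0, -14)
(0, -1)
(-7.778, -8.778)

Answer: (0, 0)
(0, -3)
(0, -14)
(0, -1)
(-7.778, -8.778)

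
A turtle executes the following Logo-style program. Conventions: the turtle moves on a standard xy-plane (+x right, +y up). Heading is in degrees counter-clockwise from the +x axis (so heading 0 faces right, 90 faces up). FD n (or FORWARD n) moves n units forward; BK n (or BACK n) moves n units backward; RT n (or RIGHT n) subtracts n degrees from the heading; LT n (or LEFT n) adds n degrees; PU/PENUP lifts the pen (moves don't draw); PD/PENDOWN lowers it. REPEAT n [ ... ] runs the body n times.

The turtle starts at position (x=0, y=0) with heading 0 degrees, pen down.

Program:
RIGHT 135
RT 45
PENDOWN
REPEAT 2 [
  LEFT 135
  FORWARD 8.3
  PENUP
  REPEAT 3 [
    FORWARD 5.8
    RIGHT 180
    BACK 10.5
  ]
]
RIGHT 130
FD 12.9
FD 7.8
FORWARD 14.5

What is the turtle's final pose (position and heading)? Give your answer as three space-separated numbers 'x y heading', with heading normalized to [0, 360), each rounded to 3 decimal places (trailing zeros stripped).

Answer: 44.36 -64.621 320

Derivation:
Executing turtle program step by step:
Start: pos=(0,0), heading=0, pen down
RT 135: heading 0 -> 225
RT 45: heading 225 -> 180
PD: pen down
REPEAT 2 [
  -- iteration 1/2 --
  LT 135: heading 180 -> 315
  FD 8.3: (0,0) -> (5.869,-5.869) [heading=315, draw]
  PU: pen up
  REPEAT 3 [
    -- iteration 1/3 --
    FD 5.8: (5.869,-5.869) -> (9.97,-9.97) [heading=315, move]
    RT 180: heading 315 -> 135
    BK 10.5: (9.97,-9.97) -> (17.395,-17.395) [heading=135, move]
    -- iteration 2/3 --
    FD 5.8: (17.395,-17.395) -> (13.294,-13.294) [heading=135, move]
    RT 180: heading 135 -> 315
    BK 10.5: (13.294,-13.294) -> (5.869,-5.869) [heading=315, move]
    -- iteration 3/3 --
    FD 5.8: (5.869,-5.869) -> (9.97,-9.97) [heading=315, move]
    RT 180: heading 315 -> 135
    BK 10.5: (9.97,-9.97) -> (17.395,-17.395) [heading=135, move]
  ]
  -- iteration 2/2 --
  LT 135: heading 135 -> 270
  FD 8.3: (17.395,-17.395) -> (17.395,-25.695) [heading=270, move]
  PU: pen up
  REPEAT 3 [
    -- iteration 1/3 --
    FD 5.8: (17.395,-25.695) -> (17.395,-31.495) [heading=270, move]
    RT 180: heading 270 -> 90
    BK 10.5: (17.395,-31.495) -> (17.395,-41.995) [heading=90, move]
    -- iteration 2/3 --
    FD 5.8: (17.395,-41.995) -> (17.395,-36.195) [heading=90, move]
    RT 180: heading 90 -> 270
    BK 10.5: (17.395,-36.195) -> (17.395,-25.695) [heading=270, move]
    -- iteration 3/3 --
    FD 5.8: (17.395,-25.695) -> (17.395,-31.495) [heading=270, move]
    RT 180: heading 270 -> 90
    BK 10.5: (17.395,-31.495) -> (17.395,-41.995) [heading=90, move]
  ]
]
RT 130: heading 90 -> 320
FD 12.9: (17.395,-41.995) -> (27.277,-50.287) [heading=320, move]
FD 7.8: (27.277,-50.287) -> (33.252,-55.301) [heading=320, move]
FD 14.5: (33.252,-55.301) -> (44.36,-64.621) [heading=320, move]
Final: pos=(44.36,-64.621), heading=320, 1 segment(s) drawn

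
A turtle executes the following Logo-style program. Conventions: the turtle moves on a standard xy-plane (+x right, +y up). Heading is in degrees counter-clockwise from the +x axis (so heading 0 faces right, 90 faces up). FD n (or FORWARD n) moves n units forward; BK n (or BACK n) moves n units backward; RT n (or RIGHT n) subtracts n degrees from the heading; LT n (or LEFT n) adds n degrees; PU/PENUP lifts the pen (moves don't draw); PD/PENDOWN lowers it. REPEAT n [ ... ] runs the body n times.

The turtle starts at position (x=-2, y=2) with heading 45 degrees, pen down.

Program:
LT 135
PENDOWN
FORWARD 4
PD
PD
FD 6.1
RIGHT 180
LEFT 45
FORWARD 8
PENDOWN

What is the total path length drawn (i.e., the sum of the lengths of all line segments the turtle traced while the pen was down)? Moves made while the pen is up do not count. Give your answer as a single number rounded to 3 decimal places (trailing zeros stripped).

Answer: 18.1

Derivation:
Executing turtle program step by step:
Start: pos=(-2,2), heading=45, pen down
LT 135: heading 45 -> 180
PD: pen down
FD 4: (-2,2) -> (-6,2) [heading=180, draw]
PD: pen down
PD: pen down
FD 6.1: (-6,2) -> (-12.1,2) [heading=180, draw]
RT 180: heading 180 -> 0
LT 45: heading 0 -> 45
FD 8: (-12.1,2) -> (-6.443,7.657) [heading=45, draw]
PD: pen down
Final: pos=(-6.443,7.657), heading=45, 3 segment(s) drawn

Segment lengths:
  seg 1: (-2,2) -> (-6,2), length = 4
  seg 2: (-6,2) -> (-12.1,2), length = 6.1
  seg 3: (-12.1,2) -> (-6.443,7.657), length = 8
Total = 18.1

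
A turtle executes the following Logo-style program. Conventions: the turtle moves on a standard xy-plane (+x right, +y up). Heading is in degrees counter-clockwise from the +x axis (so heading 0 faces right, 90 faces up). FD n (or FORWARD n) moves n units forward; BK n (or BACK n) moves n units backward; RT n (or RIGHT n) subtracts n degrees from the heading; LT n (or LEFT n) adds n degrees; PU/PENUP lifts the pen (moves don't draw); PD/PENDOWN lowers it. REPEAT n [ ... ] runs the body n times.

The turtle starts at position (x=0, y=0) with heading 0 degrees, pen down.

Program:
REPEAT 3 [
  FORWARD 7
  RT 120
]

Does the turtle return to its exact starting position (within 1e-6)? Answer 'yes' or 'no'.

Executing turtle program step by step:
Start: pos=(0,0), heading=0, pen down
REPEAT 3 [
  -- iteration 1/3 --
  FD 7: (0,0) -> (7,0) [heading=0, draw]
  RT 120: heading 0 -> 240
  -- iteration 2/3 --
  FD 7: (7,0) -> (3.5,-6.062) [heading=240, draw]
  RT 120: heading 240 -> 120
  -- iteration 3/3 --
  FD 7: (3.5,-6.062) -> (0,0) [heading=120, draw]
  RT 120: heading 120 -> 0
]
Final: pos=(0,0), heading=0, 3 segment(s) drawn

Start position: (0, 0)
Final position: (0, 0)
Distance = 0; < 1e-6 -> CLOSED

Answer: yes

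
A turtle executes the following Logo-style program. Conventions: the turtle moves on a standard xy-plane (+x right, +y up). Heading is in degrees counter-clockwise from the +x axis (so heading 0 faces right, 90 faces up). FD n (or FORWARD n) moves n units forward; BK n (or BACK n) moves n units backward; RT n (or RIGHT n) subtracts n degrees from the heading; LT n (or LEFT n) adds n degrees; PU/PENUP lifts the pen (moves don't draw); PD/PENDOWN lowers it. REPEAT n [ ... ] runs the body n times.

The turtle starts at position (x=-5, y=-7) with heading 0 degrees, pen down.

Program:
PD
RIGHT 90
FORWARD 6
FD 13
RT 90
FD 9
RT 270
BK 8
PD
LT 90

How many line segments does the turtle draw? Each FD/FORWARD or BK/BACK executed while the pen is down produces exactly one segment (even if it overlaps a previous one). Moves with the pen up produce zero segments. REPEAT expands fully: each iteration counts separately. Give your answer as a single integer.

Executing turtle program step by step:
Start: pos=(-5,-7), heading=0, pen down
PD: pen down
RT 90: heading 0 -> 270
FD 6: (-5,-7) -> (-5,-13) [heading=270, draw]
FD 13: (-5,-13) -> (-5,-26) [heading=270, draw]
RT 90: heading 270 -> 180
FD 9: (-5,-26) -> (-14,-26) [heading=180, draw]
RT 270: heading 180 -> 270
BK 8: (-14,-26) -> (-14,-18) [heading=270, draw]
PD: pen down
LT 90: heading 270 -> 0
Final: pos=(-14,-18), heading=0, 4 segment(s) drawn
Segments drawn: 4

Answer: 4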